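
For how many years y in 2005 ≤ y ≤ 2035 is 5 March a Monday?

Day of week of March 5 in each year:
2005: Sat, 2006: Sun, 2007: Mon ✓, 2008: Wed, 2009: Thu, 2010: Fri, 2011: Sat, 2012: Mon ✓, 2013: Tue, 2014: Wed, 2015: Thu, 2016: Sat, 2017: Sun, 2018: Mon ✓, 2019: Tue, 2020: Thu, 2021: Fri, 2022: Sat, 2023: Sun, 2024: Tue, 2025: Wed, 2026: Thu, 2027: Fri, 2028: Sun, 2029: Mon ✓, 2030: Tue, 2031: Wed, 2032: Fri, 2033: Sat, 2034: Sun, 2035: Mon ✓
Mondays: 2007, 2012, 2018, 2029, 2035.

5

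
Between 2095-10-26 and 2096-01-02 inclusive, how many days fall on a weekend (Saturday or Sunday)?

2095-10-26 is a Wednesday.
The range spans 69 days (inclusive of both endpoints).
69 = 7 × 9 + 6, so there are 9 full weeks plus 6 extra days.
Each full week contributes 2 weekend days (Sat, Sun): 9 × 2 = 18.
The 6 extra days are Wednesday, Thursday, Friday, Saturday, Sunday, Monday — 2 of them qualify.
Total: 18 + 2 = 20.

20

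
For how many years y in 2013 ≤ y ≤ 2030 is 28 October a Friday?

Day of week of October 28 in each year:
2013: Mon, 2014: Tue, 2015: Wed, 2016: Fri ✓, 2017: Sat, 2018: Sun, 2019: Mon, 2020: Wed, 2021: Thu, 2022: Fri ✓, 2023: Sat, 2024: Mon, 2025: Tue, 2026: Wed, 2027: Thu, 2028: Sat, 2029: Sun, 2030: Mon
Fridays: 2016, 2022.

2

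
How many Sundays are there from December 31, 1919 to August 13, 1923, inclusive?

189 Sundays

December 31, 1919 is a Wednesday.
The range spans 1322 days (inclusive of both endpoints).
1322 = 7 × 188 + 6, so there are 188 full weeks plus 6 extra days.
Each full week contributes one Sunday: 188 so far.
The 6 extra days are Wednesday, Thursday, Friday, Saturday, Sunday, Monday — 1 of them qualifies.
Total: 188 + 1 = 189.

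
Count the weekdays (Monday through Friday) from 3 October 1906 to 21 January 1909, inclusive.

602 weekdays

3 October 1906 is a Wednesday.
From 3 October 1906 to 21 January 1909 is 842 days inclusive.
842 = 7 × 120 + 2, so there are 120 full weeks plus 2 extra days.
Each full week contributes 5 weekdays (Mon–Fri): 120 × 5 = 600.
The 2 extra days are Wed, Thu — 2 of them qualify.
Total: 600 + 2 = 602.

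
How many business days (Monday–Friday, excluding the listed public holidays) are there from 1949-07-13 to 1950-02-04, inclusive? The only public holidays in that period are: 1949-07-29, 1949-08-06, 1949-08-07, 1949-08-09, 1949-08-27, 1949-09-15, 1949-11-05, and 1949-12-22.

144

1949-07-13 is a Wednesday.
From 1949-07-13 to 1950-02-04 is 207 days inclusive.
207 = 7 × 29 + 4, so there are 29 full weeks plus 4 extra days.
Each full week contributes 5 weekdays (Mon–Fri): 29 × 5 = 145.
The 4 extra days are Wednesday, Thursday, Friday, Saturday — 3 of them qualify.
Total: 145 + 3 = 148.
Holidays: 1949-07-29 (Fri); 1949-08-06 (Sat); 1949-08-07 (Sun); 1949-08-09 (Tue); 1949-08-27 (Sat); 1949-09-15 (Thu); 1949-11-05 (Sat); 1949-12-22 (Thu).
4 of the 8 holidays fall on weekdays; the rest are weekends and were already excluded.
Business days: 148 − 4 = 144.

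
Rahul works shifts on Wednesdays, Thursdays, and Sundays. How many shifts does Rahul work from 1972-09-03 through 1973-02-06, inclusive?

1972-09-03 is a Sunday.
That's 157 days from start to end, counting both.
157 = 7 × 22 + 3, so there are 22 full weeks plus 3 extra days.
Each full week contributes 3 days from the set (Wed, Thu, Sun): 22 × 3 = 66.
The 3 extra days are Sun, Mon, Tue — 1 of them qualifies.
Total: 66 + 1 = 67.

67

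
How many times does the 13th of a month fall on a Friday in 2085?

2

The 13th falls on a Friday when the month's 13th has weekday Fri.
Jan 13 is Sat; Feb 13 is Tue; Mar 13 is Tue; Apr 13 is Fri ✓; May 13 is Sun; Jun 13 is Wed; Jul 13 is Fri ✓; Aug 13 is Mon; Sep 13 is Thu; Oct 13 is Sat; Nov 13 is Tue; Dec 13 is Thu.
Friday the 13ths: Apr, Jul.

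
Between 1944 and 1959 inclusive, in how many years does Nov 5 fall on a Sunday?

2

Day of week of November 5 in each year:
1944: Sun ✓, 1945: Mon, 1946: Tue, 1947: Wed, 1948: Fri, 1949: Sat, 1950: Sun ✓, 1951: Mon, 1952: Wed, 1953: Thu, 1954: Fri, 1955: Sat, 1956: Mon, 1957: Tue, 1958: Wed, 1959: Thu
Sundays: 1944, 1950.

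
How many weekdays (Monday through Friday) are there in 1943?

1 January 1943 is a Friday.
The range spans 365 days (inclusive of both endpoints).
365 = 7 × 52 + 1, so there are 52 full weeks plus 1 extra day.
Each full week contributes 5 weekdays (Mon–Fri): 52 × 5 = 260.
The 1 extra day is Friday — 1 of them qualifies.
Total: 260 + 1 = 261.

261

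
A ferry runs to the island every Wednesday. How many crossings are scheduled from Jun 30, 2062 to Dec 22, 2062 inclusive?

25 Wednesdays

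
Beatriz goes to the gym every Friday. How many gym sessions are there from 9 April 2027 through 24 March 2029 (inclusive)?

103

9 April 2027 is a Friday.
From 9 April 2027 to 24 March 2029 is 716 days inclusive.
716 = 7 × 102 + 2, so there are 102 full weeks plus 2 extra days.
Each full week contributes one Friday: 102 so far.
The 2 extra days are Fri, Sat — 1 of them qualifies.
Total: 102 + 1 = 103.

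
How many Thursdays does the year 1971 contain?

52

1 January 1971 is a Friday.
The range spans 365 days (inclusive of both endpoints).
365 = 7 × 52 + 1, so there are 52 full weeks plus 1 extra day.
Each full week contributes one Thursday: 52 so far.
The 1 extra day is Friday — none qualify.
Total: 52 + 0 = 52.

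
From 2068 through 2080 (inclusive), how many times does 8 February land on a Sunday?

1

Day of week of February 8 in each year:
2068: Wed, 2069: Fri, 2070: Sat, 2071: Sun ✓, 2072: Mon, 2073: Wed, 2074: Thu, 2075: Fri, 2076: Sat, 2077: Mon, 2078: Tue, 2079: Wed, 2080: Thu
Sundays: 2071.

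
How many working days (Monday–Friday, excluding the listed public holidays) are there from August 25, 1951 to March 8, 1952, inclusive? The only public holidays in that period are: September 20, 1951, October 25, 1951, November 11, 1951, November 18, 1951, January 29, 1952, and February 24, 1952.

137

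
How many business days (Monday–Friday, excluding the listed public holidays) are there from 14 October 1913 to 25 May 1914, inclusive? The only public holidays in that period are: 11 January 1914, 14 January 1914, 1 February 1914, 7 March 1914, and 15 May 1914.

14 October 1913 is a Tuesday.
The range spans 224 days (inclusive of both endpoints).
224 = 7 × 32, so the span is exactly 32 full weeks.
Each full week contributes 5 weekdays (Mon–Fri): 32 × 5 = 160.
Total: 160.
Holidays: 11 January 1914 (Sun); 14 January 1914 (Wed); 1 February 1914 (Sun); 7 March 1914 (Sat); 15 May 1914 (Fri).
2 of the 5 holidays fall on weekdays; the rest are weekends and were already excluded.
Business days: 160 − 2 = 158.

158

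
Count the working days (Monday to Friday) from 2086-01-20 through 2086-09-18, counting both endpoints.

173

2086-01-20 is a Sunday.
That's 242 days from start to end, counting both.
242 = 7 × 34 + 4, so there are 34 full weeks plus 4 extra days.
Each full week contributes 5 weekdays (Mon–Fri): 34 × 5 = 170.
The 4 extra days are Sun, Mon, Tue, Wed — 3 of them qualify.
Total: 170 + 3 = 173.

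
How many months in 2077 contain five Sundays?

4

A month has five Sundays exactly when Sunday falls within its first (length − 28) days.
Jan: 31 days, starts Fri → 5 of Fri, Sat, Sun ✓
Feb: 28 days, starts Mon → 5 of (none)
Mar: 31 days, starts Mon → 5 of Mon, Tue, Wed
Apr: 30 days, starts Thu → 5 of Thu, Fri
May: 31 days, starts Sat → 5 of Sat, Sun, Mon ✓
Jun: 30 days, starts Tue → 5 of Tue, Wed
Jul: 31 days, starts Thu → 5 of Thu, Fri, Sat
Aug: 31 days, starts Sun → 5 of Sun, Mon, Tue ✓
Sep: 30 days, starts Wed → 5 of Wed, Thu
Oct: 31 days, starts Fri → 5 of Fri, Sat, Sun ✓
Nov: 30 days, starts Mon → 5 of Mon, Tue
Dec: 31 days, starts Wed → 5 of Wed, Thu, Fri
Months with five Sundays: Jan, May, Aug, Oct.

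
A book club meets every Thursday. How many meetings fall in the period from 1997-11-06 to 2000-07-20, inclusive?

1997-11-06 is a Thursday.
That's 988 days from start to end, counting both.
988 = 7 × 141 + 1, so there are 141 full weeks plus 1 extra day.
Each full week contributes one Thursday: 141 so far.
The 1 extra day is Thu — 1 of them qualifies.
Total: 141 + 1 = 142.

142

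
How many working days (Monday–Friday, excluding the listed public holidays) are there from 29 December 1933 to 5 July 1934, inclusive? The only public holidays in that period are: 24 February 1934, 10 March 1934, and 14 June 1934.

29 December 1933 is a Friday.
That's 189 days from start to end, counting both.
189 = 7 × 27, so the span is exactly 27 full weeks.
Each full week contributes 5 weekdays (Mon–Fri): 27 × 5 = 135.
Holidays: 24 February 1934 (Sat); 10 March 1934 (Sat); 14 June 1934 (Thu).
1 of the 3 holidays fall on weekdays; the rest are weekends and were already excluded.
Business days: 135 − 1 = 134.

134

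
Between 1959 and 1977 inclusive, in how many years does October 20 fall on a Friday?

Day of week of October 20 in each year:
1959: Tue, 1960: Thu, 1961: Fri ✓, 1962: Sat, 1963: Sun, 1964: Tue, 1965: Wed, 1966: Thu, 1967: Fri ✓, 1968: Sun, 1969: Mon, 1970: Tue, 1971: Wed, 1972: Fri ✓, 1973: Sat, 1974: Sun, 1975: Mon, 1976: Wed, 1977: Thu
Fridays: 1961, 1967, 1972.

3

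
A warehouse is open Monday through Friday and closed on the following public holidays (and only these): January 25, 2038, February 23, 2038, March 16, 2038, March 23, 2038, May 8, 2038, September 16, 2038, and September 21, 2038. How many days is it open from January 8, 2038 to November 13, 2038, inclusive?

215

January 8, 2038 is a Friday.
From January 8, 2038 to November 13, 2038 is 310 days inclusive.
310 = 7 × 44 + 2, so there are 44 full weeks plus 2 extra days.
Each full week contributes 5 weekdays (Mon–Fri): 44 × 5 = 220.
The 2 extra days are Friday, Saturday — 1 of them qualifies.
Total: 220 + 1 = 221.
Holidays: January 25, 2038 (Mon); February 23, 2038 (Tue); March 16, 2038 (Tue); March 23, 2038 (Tue); May 8, 2038 (Sat); September 16, 2038 (Thu); September 21, 2038 (Tue).
6 of the 7 holidays fall on weekdays; the rest are weekends and were already excluded.
Business days: 221 − 6 = 215.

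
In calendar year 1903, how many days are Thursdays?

1 January 1903 is a Thursday.
From 1 January 1903 to 31 December 1903 is 365 days inclusive.
365 = 7 × 52 + 1, so there are 52 full weeks plus 1 extra day.
Each full week contributes one Thursday: 52 so far.
The 1 extra day is Thursday — 1 of them qualifies.
Total: 52 + 1 = 53.

53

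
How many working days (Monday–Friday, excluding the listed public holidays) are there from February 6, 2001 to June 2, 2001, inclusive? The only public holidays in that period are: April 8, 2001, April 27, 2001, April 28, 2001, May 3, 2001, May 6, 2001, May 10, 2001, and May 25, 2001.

February 6, 2001 is a Tuesday.
That's 117 days from start to end, counting both.
117 = 7 × 16 + 5, so there are 16 full weeks plus 5 extra days.
Each full week contributes 5 weekdays (Mon–Fri): 16 × 5 = 80.
The 5 extra days are Tue, Wed, Thu, Fri, Sat — 4 of them qualify.
Total: 80 + 4 = 84.
Holidays: April 8, 2001 (Sun); April 27, 2001 (Fri); April 28, 2001 (Sat); May 3, 2001 (Thu); May 6, 2001 (Sun); May 10, 2001 (Thu); May 25, 2001 (Fri).
4 of the 7 holidays fall on weekdays; the rest are weekends and were already excluded.
Business days: 84 − 4 = 80.

80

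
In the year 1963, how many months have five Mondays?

4

A month has five Mondays exactly when Monday falls within its first (length − 28) days.
Jan: 31 days, starts Tue → 5 of Tue, Wed, Thu
Feb: 28 days, starts Fri → 5 of (none)
Mar: 31 days, starts Fri → 5 of Fri, Sat, Sun
Apr: 30 days, starts Mon → 5 of Mon, Tue ✓
May: 31 days, starts Wed → 5 of Wed, Thu, Fri
Jun: 30 days, starts Sat → 5 of Sat, Sun
Jul: 31 days, starts Mon → 5 of Mon, Tue, Wed ✓
Aug: 31 days, starts Thu → 5 of Thu, Fri, Sat
Sep: 30 days, starts Sun → 5 of Sun, Mon ✓
Oct: 31 days, starts Tue → 5 of Tue, Wed, Thu
Nov: 30 days, starts Fri → 5 of Fri, Sat
Dec: 31 days, starts Sun → 5 of Sun, Mon, Tue ✓
Months with five Mondays: Apr, Jul, Sep, Dec.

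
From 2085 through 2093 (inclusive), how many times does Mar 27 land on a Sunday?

1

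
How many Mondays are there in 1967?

52

Jan 1, 1967 is a Sunday.
From Jan 1, 1967 to Dec 31, 1967 is 365 days inclusive.
365 = 7 × 52 + 1, so there are 52 full weeks plus 1 extra day.
Each full week contributes one Monday: 52 so far.
The 1 extra day is Sunday — none qualify.
Total: 52 + 0 = 52.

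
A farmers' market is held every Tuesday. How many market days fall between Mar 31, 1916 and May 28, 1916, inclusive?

Mar 31, 1916 is a Friday.
That's 59 days from start to end, counting both.
59 = 7 × 8 + 3, so there are 8 full weeks plus 3 extra days.
Each full week contributes one Tuesday: 8 so far.
The 3 extra days are Fri, Sat, Sun — none qualify.
Total: 8 + 0 = 8.

8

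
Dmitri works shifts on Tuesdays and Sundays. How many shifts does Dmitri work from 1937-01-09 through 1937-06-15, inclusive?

1937-01-09 is a Saturday.
The range spans 158 days (inclusive of both endpoints).
158 = 7 × 22 + 4, so there are 22 full weeks plus 4 extra days.
Each full week contributes 2 days from the set (Tue, Sun): 22 × 2 = 44.
The 4 extra days are Sat, Sun, Mon, Tue — 2 of them qualify.
Total: 44 + 2 = 46.

46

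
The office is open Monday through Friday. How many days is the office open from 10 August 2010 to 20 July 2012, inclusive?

10 August 2010 is a Tuesday.
That's 711 days from start to end, counting both.
711 = 7 × 101 + 4, so there are 101 full weeks plus 4 extra days.
Each full week contributes 5 weekdays (Mon–Fri): 101 × 5 = 505.
The 4 extra days are Tuesday, Wednesday, Thursday, Friday — 4 of them qualify.
Total: 505 + 4 = 509.

509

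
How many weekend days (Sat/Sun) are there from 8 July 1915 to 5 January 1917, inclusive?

8 July 1915 is a Thursday.
From 8 July 1915 to 5 January 1917 is 548 days inclusive.
548 = 7 × 78 + 2, so there are 78 full weeks plus 2 extra days.
Each full week contributes 2 weekend days (Sat, Sun): 78 × 2 = 156.
The 2 extra days are Thu, Fri — none qualify.
Total: 156 + 0 = 156.

156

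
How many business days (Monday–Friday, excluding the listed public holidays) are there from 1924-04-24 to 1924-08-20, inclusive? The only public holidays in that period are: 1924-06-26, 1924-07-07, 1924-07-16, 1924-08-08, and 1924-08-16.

1924-04-24 is a Thursday.
That's 119 days from start to end, counting both.
119 = 7 × 17, so the span is exactly 17 full weeks.
Each full week contributes 5 weekdays (Mon–Fri): 17 × 5 = 85.
Total: 85.
Holidays: 1924-06-26 (Thu); 1924-07-07 (Mon); 1924-07-16 (Wed); 1924-08-08 (Fri); 1924-08-16 (Sat).
4 of the 5 holidays fall on weekdays; the rest are weekends and were already excluded.
Business days: 85 − 4 = 81.

81 business days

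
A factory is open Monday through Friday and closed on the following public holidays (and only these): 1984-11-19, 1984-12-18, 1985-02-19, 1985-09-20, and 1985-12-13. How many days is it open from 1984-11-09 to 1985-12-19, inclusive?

1984-11-09 is a Friday.
That's 406 days from start to end, counting both.
406 = 7 × 58, so the span is exactly 58 full weeks.
Each full week contributes 5 weekdays (Mon–Fri): 58 × 5 = 290.
Holidays: 1984-11-19 (Mon); 1984-12-18 (Tue); 1985-02-19 (Tue); 1985-09-20 (Fri); 1985-12-13 (Fri).
All 5 holidays fall on weekdays, so subtract 5.
Business days: 290 − 5 = 285.

285 working days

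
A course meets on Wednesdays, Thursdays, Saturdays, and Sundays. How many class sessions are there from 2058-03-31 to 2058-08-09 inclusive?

75

2058-03-31 is a Sunday.
From 2058-03-31 to 2058-08-09 is 132 days inclusive.
132 = 7 × 18 + 6, so there are 18 full weeks plus 6 extra days.
Each full week contributes 4 days from the set (Wed, Thu, Sat, Sun): 18 × 4 = 72.
The 6 extra days are Sunday, Monday, Tuesday, Wednesday, Thursday, Friday — 3 of them qualify.
Total: 72 + 3 = 75.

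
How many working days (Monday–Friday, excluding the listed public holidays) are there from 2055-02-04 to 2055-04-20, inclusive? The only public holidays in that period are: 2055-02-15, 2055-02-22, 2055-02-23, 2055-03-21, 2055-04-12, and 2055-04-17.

50

2055-02-04 is a Thursday.
The range spans 76 days (inclusive of both endpoints).
76 = 7 × 10 + 6, so there are 10 full weeks plus 6 extra days.
Each full week contributes 5 weekdays (Mon–Fri): 10 × 5 = 50.
The 6 extra days are Thursday, Friday, Saturday, Sunday, Monday, Tuesday — 4 of them qualify.
Total: 50 + 4 = 54.
Holidays: 2055-02-15 (Mon); 2055-02-22 (Mon); 2055-02-23 (Tue); 2055-03-21 (Sun); 2055-04-12 (Mon); 2055-04-17 (Sat).
4 of the 6 holidays fall on weekdays; the rest are weekends and were already excluded.
Business days: 54 − 4 = 50.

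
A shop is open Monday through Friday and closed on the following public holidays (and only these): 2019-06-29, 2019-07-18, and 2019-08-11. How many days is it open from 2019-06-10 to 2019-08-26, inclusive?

2019-06-10 is a Monday.
From 2019-06-10 to 2019-08-26 is 78 days inclusive.
78 = 7 × 11 + 1, so there are 11 full weeks plus 1 extra day.
Each full week contributes 5 weekdays (Mon–Fri): 11 × 5 = 55.
The 1 extra day is Mon — 1 of them qualifies.
Total: 55 + 1 = 56.
Holidays: 2019-06-29 (Sat); 2019-07-18 (Thu); 2019-08-11 (Sun).
1 of the 3 holidays fall on weekdays; the rest are weekends and were already excluded.
Business days: 56 − 1 = 55.

55 working days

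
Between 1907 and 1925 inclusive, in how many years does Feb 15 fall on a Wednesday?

2

Day of week of February 15 in each year:
1907: Fri, 1908: Sat, 1909: Mon, 1910: Tue, 1911: Wed ✓, 1912: Thu, 1913: Sat, 1914: Sun, 1915: Mon, 1916: Tue, 1917: Thu, 1918: Fri, 1919: Sat, 1920: Sun, 1921: Tue, 1922: Wed ✓, 1923: Thu, 1924: Fri, 1925: Sun
Wednesdays: 1911, 1922.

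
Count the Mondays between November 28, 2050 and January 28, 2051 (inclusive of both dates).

9

November 28, 2050 is a Monday.
The range spans 62 days (inclusive of both endpoints).
62 = 7 × 8 + 6, so there are 8 full weeks plus 6 extra days.
Each full week contributes one Monday: 8 so far.
The 6 extra days are Monday, Tuesday, Wednesday, Thursday, Friday, Saturday — 1 of them qualifies.
Total: 8 + 1 = 9.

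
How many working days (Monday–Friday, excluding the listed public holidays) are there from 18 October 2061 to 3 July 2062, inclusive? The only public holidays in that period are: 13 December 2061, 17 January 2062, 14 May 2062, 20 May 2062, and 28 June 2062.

182 working days

18 October 2061 is a Tuesday.
The range spans 259 days (inclusive of both endpoints).
259 = 7 × 37, so the span is exactly 37 full weeks.
Each full week contributes 5 weekdays (Mon–Fri): 37 × 5 = 185.
Total: 185.
Holidays: 13 December 2061 (Tue); 17 January 2062 (Tue); 14 May 2062 (Sun); 20 May 2062 (Sat); 28 June 2062 (Wed).
3 of the 5 holidays fall on weekdays; the rest are weekends and were already excluded.
Business days: 185 − 3 = 182.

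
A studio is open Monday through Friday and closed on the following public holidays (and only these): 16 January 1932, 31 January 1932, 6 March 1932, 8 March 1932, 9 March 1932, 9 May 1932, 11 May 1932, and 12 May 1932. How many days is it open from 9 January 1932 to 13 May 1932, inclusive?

85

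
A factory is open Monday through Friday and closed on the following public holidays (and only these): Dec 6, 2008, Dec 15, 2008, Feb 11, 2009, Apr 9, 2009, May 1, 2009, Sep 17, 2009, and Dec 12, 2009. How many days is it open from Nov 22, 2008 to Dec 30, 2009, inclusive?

283 working days

Nov 22, 2008 is a Saturday.
The range spans 404 days (inclusive of both endpoints).
404 = 7 × 57 + 5, so there are 57 full weeks plus 5 extra days.
Each full week contributes 5 weekdays (Mon–Fri): 57 × 5 = 285.
The 5 extra days are Sat, Sun, Mon, Tue, Wed — 3 of them qualify.
Total: 285 + 3 = 288.
Holidays: Dec 6, 2008 (Sat); Dec 15, 2008 (Mon); Feb 11, 2009 (Wed); Apr 9, 2009 (Thu); May 1, 2009 (Fri); Sep 17, 2009 (Thu); Dec 12, 2009 (Sat).
5 of the 7 holidays fall on weekdays; the rest are weekends and were already excluded.
Business days: 288 − 5 = 283.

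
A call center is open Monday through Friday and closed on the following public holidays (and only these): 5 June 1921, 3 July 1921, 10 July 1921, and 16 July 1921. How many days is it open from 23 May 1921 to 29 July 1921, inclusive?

23 May 1921 is a Monday.
That's 68 days from start to end, counting both.
68 = 7 × 9 + 5, so there are 9 full weeks plus 5 extra days.
Each full week contributes 5 weekdays (Mon–Fri): 9 × 5 = 45.
The 5 extra days are Mon, Tue, Wed, Thu, Fri — 5 of them qualify.
Total: 45 + 5 = 50.
Holidays: 5 June 1921 (Sun); 3 July 1921 (Sun); 10 July 1921 (Sun); 16 July 1921 (Sat).
None of the 4 holidays fall on a weekday, so nothing to subtract.
Business days: 50 − 0 = 50.

50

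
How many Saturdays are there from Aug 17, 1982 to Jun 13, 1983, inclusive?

43

Aug 17, 1982 is a Tuesday.
From Aug 17, 1982 to Jun 13, 1983 is 301 days inclusive.
301 = 7 × 43, so the span is exactly 43 full weeks.
Each full week contributes one Saturday: 43 so far.
Total: 43.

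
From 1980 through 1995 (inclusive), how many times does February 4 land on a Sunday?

Day of week of February 4 in each year:
1980: Mon, 1981: Wed, 1982: Thu, 1983: Fri, 1984: Sat, 1985: Mon, 1986: Tue, 1987: Wed, 1988: Thu, 1989: Sat, 1990: Sun ✓, 1991: Mon, 1992: Tue, 1993: Thu, 1994: Fri, 1995: Sat
Sundays: 1990.

1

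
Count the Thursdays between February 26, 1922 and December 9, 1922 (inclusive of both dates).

February 26, 1922 is a Sunday.
The range spans 287 days (inclusive of both endpoints).
287 = 7 × 41, so the span is exactly 41 full weeks.
Each full week contributes one Thursday: 41 so far.

41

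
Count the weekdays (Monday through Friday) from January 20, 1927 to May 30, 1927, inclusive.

January 20, 1927 is a Thursday.
The range spans 131 days (inclusive of both endpoints).
131 = 7 × 18 + 5, so there are 18 full weeks plus 5 extra days.
Each full week contributes 5 weekdays (Mon–Fri): 18 × 5 = 90.
The 5 extra days are Thursday, Friday, Saturday, Sunday, Monday — 3 of them qualify.
Total: 90 + 3 = 93.

93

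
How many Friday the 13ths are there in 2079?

2

The 13th falls on a Friday when the month's 13th has weekday Fri.
Jan 13 is Fri ✓; Feb 13 is Mon; Mar 13 is Mon; Apr 13 is Thu; May 13 is Sat; Jun 13 is Tue; Jul 13 is Thu; Aug 13 is Sun; Sep 13 is Wed; Oct 13 is Fri ✓; Nov 13 is Mon; Dec 13 is Wed.
Friday the 13ths: Jan, Oct.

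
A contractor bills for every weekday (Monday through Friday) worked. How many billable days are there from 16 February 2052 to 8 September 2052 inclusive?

146 weekdays

16 February 2052 is a Friday.
That's 206 days from start to end, counting both.
206 = 7 × 29 + 3, so there are 29 full weeks plus 3 extra days.
Each full week contributes 5 weekdays (Mon–Fri): 29 × 5 = 145.
The 3 extra days are Fri, Sat, Sun — 1 of them qualifies.
Total: 145 + 1 = 146.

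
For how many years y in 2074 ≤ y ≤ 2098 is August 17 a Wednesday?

Day of week of August 17 in each year:
2074: Fri, 2075: Sat, 2076: Mon, 2077: Tue, 2078: Wed ✓, 2079: Thu, 2080: Sat, 2081: Sun, 2082: Mon, 2083: Tue, 2084: Thu, 2085: Fri, 2086: Sat, 2087: Sun, 2088: Tue, 2089: Wed ✓, 2090: Thu, 2091: Fri, 2092: Sun, 2093: Mon, 2094: Tue, 2095: Wed ✓, 2096: Fri, 2097: Sat, 2098: Sun
Wednesdays: 2078, 2089, 2095.

3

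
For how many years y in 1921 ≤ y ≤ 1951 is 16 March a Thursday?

Day of week of March 16 in each year:
1921: Wed, 1922: Thu ✓, 1923: Fri, 1924: Sun, 1925: Mon, 1926: Tue, 1927: Wed, 1928: Fri, 1929: Sat, 1930: Sun, 1931: Mon, 1932: Wed, 1933: Thu ✓, 1934: Fri, 1935: Sat, 1936: Mon, 1937: Tue, 1938: Wed, 1939: Thu ✓, 1940: Sat, 1941: Sun, 1942: Mon, 1943: Tue, 1944: Thu ✓, 1945: Fri, 1946: Sat, 1947: Sun, 1948: Tue, 1949: Wed, 1950: Thu ✓, 1951: Fri
Thursdays: 1922, 1933, 1939, 1944, 1950.

5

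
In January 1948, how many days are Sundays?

4

January 1, 1948 is a Thursday.
That's 31 days from start to end, counting both.
31 = 7 × 4 + 3, so there are 4 full weeks plus 3 extra days.
Each full week contributes one Sunday: 4 so far.
The 3 extra days are Thursday, Friday, Saturday — none qualify.
Total: 4 + 0 = 4.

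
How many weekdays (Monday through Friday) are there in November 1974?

21 weekdays

1 November 1974 is a Friday.
From 1 November 1974 to 30 November 1974 is 30 days inclusive.
30 = 7 × 4 + 2, so there are 4 full weeks plus 2 extra days.
Each full week contributes 5 weekdays (Mon–Fri): 4 × 5 = 20.
The 2 extra days are Fri, Sat — 1 of them qualifies.
Total: 20 + 1 = 21.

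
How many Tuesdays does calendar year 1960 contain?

52

January 1, 1960 is a Friday.
That's 366 days from start to end, counting both.
366 = 7 × 52 + 2, so there are 52 full weeks plus 2 extra days.
Each full week contributes one Tuesday: 52 so far.
The 2 extra days are Friday, Saturday — none qualify.
Total: 52 + 0 = 52.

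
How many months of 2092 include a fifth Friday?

4

A month has five Fridays exactly when Friday falls within its first (length − 28) days.
Jan: 31 days, starts Tue → 5 of Tue, Wed, Thu
Feb: 29 days, starts Fri → 5 of Fri ✓
Mar: 31 days, starts Sat → 5 of Sat, Sun, Mon
Apr: 30 days, starts Tue → 5 of Tue, Wed
May: 31 days, starts Thu → 5 of Thu, Fri, Sat ✓
Jun: 30 days, starts Sun → 5 of Sun, Mon
Jul: 31 days, starts Tue → 5 of Tue, Wed, Thu
Aug: 31 days, starts Fri → 5 of Fri, Sat, Sun ✓
Sep: 30 days, starts Mon → 5 of Mon, Tue
Oct: 31 days, starts Wed → 5 of Wed, Thu, Fri ✓
Nov: 30 days, starts Sat → 5 of Sat, Sun
Dec: 31 days, starts Mon → 5 of Mon, Tue, Wed
Months with five Fridays: Feb, May, Aug, Oct.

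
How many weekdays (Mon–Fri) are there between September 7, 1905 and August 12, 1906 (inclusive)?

September 7, 1905 is a Thursday.
From September 7, 1905 to August 12, 1906 is 340 days inclusive.
340 = 7 × 48 + 4, so there are 48 full weeks plus 4 extra days.
Each full week contributes 5 weekdays (Mon–Fri): 48 × 5 = 240.
The 4 extra days are Thursday, Friday, Saturday, Sunday — 2 of them qualify.
Total: 240 + 2 = 242.

242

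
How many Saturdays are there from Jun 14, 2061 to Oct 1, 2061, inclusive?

Jun 14, 2061 is a Tuesday.
From Jun 14, 2061 to Oct 1, 2061 is 110 days inclusive.
110 = 7 × 15 + 5, so there are 15 full weeks plus 5 extra days.
Each full week contributes one Saturday: 15 so far.
The 5 extra days are Tue, Wed, Thu, Fri, Sat — 1 of them qualifies.
Total: 15 + 1 = 16.

16 Saturdays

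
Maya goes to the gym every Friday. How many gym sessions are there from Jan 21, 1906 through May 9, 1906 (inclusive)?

Jan 21, 1906 is a Sunday.
That's 109 days from start to end, counting both.
109 = 7 × 15 + 4, so there are 15 full weeks plus 4 extra days.
Each full week contributes one Friday: 15 so far.
The 4 extra days are Sun, Mon, Tue, Wed — none qualify.
Total: 15 + 0 = 15.

15 Fridays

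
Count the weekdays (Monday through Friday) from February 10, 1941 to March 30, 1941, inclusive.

35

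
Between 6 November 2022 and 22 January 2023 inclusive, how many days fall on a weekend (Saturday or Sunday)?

23

6 November 2022 is a Sunday.
That's 78 days from start to end, counting both.
78 = 7 × 11 + 1, so there are 11 full weeks plus 1 extra day.
Each full week contributes 2 weekend days (Sat, Sun): 11 × 2 = 22.
The 1 extra day is Sun — 1 of them qualifies.
Total: 22 + 1 = 23.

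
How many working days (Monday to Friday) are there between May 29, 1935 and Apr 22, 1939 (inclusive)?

1018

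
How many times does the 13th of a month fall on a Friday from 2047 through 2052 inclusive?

10

Friday-the-13ths by year:
2047: Sep, Dec
2048: Mar, Nov
2049: Aug
2050: May
2051: Jan, Oct
2052: Sep, Dec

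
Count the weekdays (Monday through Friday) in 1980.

January 1, 1980 is a Tuesday.
That's 366 days from start to end, counting both.
366 = 7 × 52 + 2, so there are 52 full weeks plus 2 extra days.
Each full week contributes 5 weekdays (Mon–Fri): 52 × 5 = 260.
The 2 extra days are Tuesday, Wednesday — 2 of them qualify.
Total: 260 + 2 = 262.

262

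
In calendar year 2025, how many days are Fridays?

52

Jan 1, 2025 is a Wednesday.
That's 365 days from start to end, counting both.
365 = 7 × 52 + 1, so there are 52 full weeks plus 1 extra day.
Each full week contributes one Friday: 52 so far.
The 1 extra day is Wednesday — none qualify.
Total: 52 + 0 = 52.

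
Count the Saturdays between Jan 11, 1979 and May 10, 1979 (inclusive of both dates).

17 Saturdays

Jan 11, 1979 is a Thursday.
From Jan 11, 1979 to May 10, 1979 is 120 days inclusive.
120 = 7 × 17 + 1, so there are 17 full weeks plus 1 extra day.
Each full week contributes one Saturday: 17 so far.
The 1 extra day is Thursday — none qualify.
Total: 17 + 0 = 17.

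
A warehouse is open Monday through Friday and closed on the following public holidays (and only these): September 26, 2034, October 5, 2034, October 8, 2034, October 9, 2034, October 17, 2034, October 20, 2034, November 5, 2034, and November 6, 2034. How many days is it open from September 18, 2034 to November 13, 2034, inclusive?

35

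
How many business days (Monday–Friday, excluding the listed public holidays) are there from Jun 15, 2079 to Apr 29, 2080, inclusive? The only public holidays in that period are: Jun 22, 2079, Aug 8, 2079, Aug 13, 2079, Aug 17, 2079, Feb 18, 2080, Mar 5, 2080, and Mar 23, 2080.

224 business days

Jun 15, 2079 is a Thursday.
From Jun 15, 2079 to Apr 29, 2080 is 320 days inclusive.
320 = 7 × 45 + 5, so there are 45 full weeks plus 5 extra days.
Each full week contributes 5 weekdays (Mon–Fri): 45 × 5 = 225.
The 5 extra days are Thu, Fri, Sat, Sun, Mon — 3 of them qualify.
Total: 225 + 3 = 228.
Holidays: Jun 22, 2079 (Thu); Aug 8, 2079 (Tue); Aug 13, 2079 (Sun); Aug 17, 2079 (Thu); Feb 18, 2080 (Sun); Mar 5, 2080 (Tue); Mar 23, 2080 (Sat).
4 of the 7 holidays fall on weekdays; the rest are weekends and were already excluded.
Business days: 228 − 4 = 224.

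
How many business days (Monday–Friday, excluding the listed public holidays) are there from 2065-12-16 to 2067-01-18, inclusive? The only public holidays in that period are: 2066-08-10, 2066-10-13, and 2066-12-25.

283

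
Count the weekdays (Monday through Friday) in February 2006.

20

February 1, 2006 is a Wednesday.
The range spans 28 days (inclusive of both endpoints).
28 = 7 × 4, so the span is exactly 4 full weeks.
Each full week contributes 5 weekdays (Mon–Fri): 4 × 5 = 20.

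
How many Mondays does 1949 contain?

52

January 1, 1949 is a Saturday.
That's 365 days from start to end, counting both.
365 = 7 × 52 + 1, so there are 52 full weeks plus 1 extra day.
Each full week contributes one Monday: 52 so far.
The 1 extra day is Sat — none qualify.
Total: 52 + 0 = 52.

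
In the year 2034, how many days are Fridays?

2034-01-01 is a Sunday.
That's 365 days from start to end, counting both.
365 = 7 × 52 + 1, so there are 52 full weeks plus 1 extra day.
Each full week contributes one Friday: 52 so far.
The 1 extra day is Sunday — none qualify.
Total: 52 + 0 = 52.

52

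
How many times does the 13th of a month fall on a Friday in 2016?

1

The 13th falls on a Friday when the month's 13th has weekday Fri.
Jan 13 is Wed; Feb 13 is Sat; Mar 13 is Sun; Apr 13 is Wed; May 13 is Fri ✓; Jun 13 is Mon; Jul 13 is Wed; Aug 13 is Sat; Sep 13 is Tue; Oct 13 is Thu; Nov 13 is Sun; Dec 13 is Tue.
Friday the 13ths: May.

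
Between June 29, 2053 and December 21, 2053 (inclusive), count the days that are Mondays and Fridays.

June 29, 2053 is a Sunday.
That's 176 days from start to end, counting both.
176 = 7 × 25 + 1, so there are 25 full weeks plus 1 extra day.
Each full week contributes 2 days from the set (Mon, Fri): 25 × 2 = 50.
The 1 extra day is Sunday — none qualify.
Total: 50 + 0 = 50.

50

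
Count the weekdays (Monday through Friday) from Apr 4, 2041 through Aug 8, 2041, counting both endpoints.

91

Apr 4, 2041 is a Thursday.
The range spans 127 days (inclusive of both endpoints).
127 = 7 × 18 + 1, so there are 18 full weeks plus 1 extra day.
Each full week contributes 5 weekdays (Mon–Fri): 18 × 5 = 90.
The 1 extra day is Thursday — 1 of them qualifies.
Total: 90 + 1 = 91.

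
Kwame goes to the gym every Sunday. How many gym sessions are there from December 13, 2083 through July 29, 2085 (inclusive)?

85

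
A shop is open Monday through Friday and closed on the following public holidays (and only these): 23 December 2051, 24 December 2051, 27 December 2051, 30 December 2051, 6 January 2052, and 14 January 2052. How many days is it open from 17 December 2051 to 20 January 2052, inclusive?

17 December 2051 is a Sunday.
That's 35 days from start to end, counting both.
35 = 7 × 5, so the span is exactly 5 full weeks.
Each full week contributes 5 weekdays (Mon–Fri): 5 × 5 = 25.
Holidays: 23 December 2051 (Sat); 24 December 2051 (Sun); 27 December 2051 (Wed); 30 December 2051 (Sat); 6 January 2052 (Sat); 14 January 2052 (Sun).
1 of the 6 holidays fall on weekdays; the rest are weekends and were already excluded.
Business days: 25 − 1 = 24.

24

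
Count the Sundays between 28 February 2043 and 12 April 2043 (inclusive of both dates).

28 February 2043 is a Saturday.
From 28 February 2043 to 12 April 2043 is 44 days inclusive.
44 = 7 × 6 + 2, so there are 6 full weeks plus 2 extra days.
Each full week contributes one Sunday: 6 so far.
The 2 extra days are Saturday, Sunday — 1 of them qualifies.
Total: 6 + 1 = 7.

7 Sundays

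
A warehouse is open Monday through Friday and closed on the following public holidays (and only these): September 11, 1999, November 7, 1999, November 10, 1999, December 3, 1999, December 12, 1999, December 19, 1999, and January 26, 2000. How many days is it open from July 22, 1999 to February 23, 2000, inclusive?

July 22, 1999 is a Thursday.
That's 217 days from start to end, counting both.
217 = 7 × 31, so the span is exactly 31 full weeks.
Each full week contributes 5 weekdays (Mon–Fri): 31 × 5 = 155.
Holidays: September 11, 1999 (Sat); November 7, 1999 (Sun); November 10, 1999 (Wed); December 3, 1999 (Fri); December 12, 1999 (Sun); December 19, 1999 (Sun); January 26, 2000 (Wed).
3 of the 7 holidays fall on weekdays; the rest are weekends and were already excluded.
Business days: 155 − 3 = 152.

152 working days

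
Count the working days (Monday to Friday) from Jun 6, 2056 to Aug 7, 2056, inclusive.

45

Jun 6, 2056 is a Tuesday.
From Jun 6, 2056 to Aug 7, 2056 is 63 days inclusive.
63 = 7 × 9, so the span is exactly 9 full weeks.
Each full week contributes 5 weekdays (Mon–Fri): 9 × 5 = 45.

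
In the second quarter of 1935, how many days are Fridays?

April 1, 1935 is a Monday.
The range spans 91 days (inclusive of both endpoints).
91 = 7 × 13, so the span is exactly 13 full weeks.
Each full week contributes one Friday: 13 so far.

13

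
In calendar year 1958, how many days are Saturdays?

January 1, 1958 is a Wednesday.
That's 365 days from start to end, counting both.
365 = 7 × 52 + 1, so there are 52 full weeks plus 1 extra day.
Each full week contributes one Saturday: 52 so far.
The 1 extra day is Wednesday — none qualify.
Total: 52 + 0 = 52.

52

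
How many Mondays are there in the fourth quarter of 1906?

Oct 1, 1906 is a Monday.
That's 92 days from start to end, counting both.
92 = 7 × 13 + 1, so there are 13 full weeks plus 1 extra day.
Each full week contributes one Monday: 13 so far.
The 1 extra day is Mon — 1 of them qualifies.
Total: 13 + 1 = 14.

14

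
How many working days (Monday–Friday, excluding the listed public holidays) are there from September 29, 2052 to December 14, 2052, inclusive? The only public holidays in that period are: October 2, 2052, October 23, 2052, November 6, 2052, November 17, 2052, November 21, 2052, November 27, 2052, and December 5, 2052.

49

September 29, 2052 is a Sunday.
That's 77 days from start to end, counting both.
77 = 7 × 11, so the span is exactly 11 full weeks.
Each full week contributes 5 weekdays (Mon–Fri): 11 × 5 = 55.
Holidays: October 2, 2052 (Wed); October 23, 2052 (Wed); November 6, 2052 (Wed); November 17, 2052 (Sun); November 21, 2052 (Thu); November 27, 2052 (Wed); December 5, 2052 (Thu).
6 of the 7 holidays fall on weekdays; the rest are weekends and were already excluded.
Business days: 55 − 6 = 49.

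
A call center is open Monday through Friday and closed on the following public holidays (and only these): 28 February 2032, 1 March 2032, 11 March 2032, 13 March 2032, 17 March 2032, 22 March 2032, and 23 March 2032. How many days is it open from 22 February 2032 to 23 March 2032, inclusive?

17

22 February 2032 is a Sunday.
From 22 February 2032 to 23 March 2032 is 31 days inclusive.
31 = 7 × 4 + 3, so there are 4 full weeks plus 3 extra days.
Each full week contributes 5 weekdays (Mon–Fri): 4 × 5 = 20.
The 3 extra days are Sun, Mon, Tue — 2 of them qualify.
Total: 20 + 2 = 22.
Holidays: 28 February 2032 (Sat); 1 March 2032 (Mon); 11 March 2032 (Thu); 13 March 2032 (Sat); 17 March 2032 (Wed); 22 March 2032 (Mon); 23 March 2032 (Tue).
5 of the 7 holidays fall on weekdays; the rest are weekends and were already excluded.
Business days: 22 − 5 = 17.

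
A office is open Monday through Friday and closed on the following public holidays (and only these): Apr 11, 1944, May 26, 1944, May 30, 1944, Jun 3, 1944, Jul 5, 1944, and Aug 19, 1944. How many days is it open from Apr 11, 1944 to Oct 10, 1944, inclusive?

Apr 11, 1944 is a Tuesday.
From Apr 11, 1944 to Oct 10, 1944 is 183 days inclusive.
183 = 7 × 26 + 1, so there are 26 full weeks plus 1 extra day.
Each full week contributes 5 weekdays (Mon–Fri): 26 × 5 = 130.
The 1 extra day is Tuesday — 1 of them qualifies.
Total: 130 + 1 = 131.
Holidays: Apr 11, 1944 (Tue); May 26, 1944 (Fri); May 30, 1944 (Tue); Jun 3, 1944 (Sat); Jul 5, 1944 (Wed); Aug 19, 1944 (Sat).
4 of the 6 holidays fall on weekdays; the rest are weekends and were already excluded.
Business days: 131 − 4 = 127.

127 working days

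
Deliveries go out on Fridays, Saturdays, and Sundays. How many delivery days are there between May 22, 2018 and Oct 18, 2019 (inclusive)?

220

May 22, 2018 is a Tuesday.
The range spans 515 days (inclusive of both endpoints).
515 = 7 × 73 + 4, so there are 73 full weeks plus 4 extra days.
Each full week contributes 3 days from the set (Fri, Sat, Sun): 73 × 3 = 219.
The 4 extra days are Tue, Wed, Thu, Fri — 1 of them qualifies.
Total: 219 + 1 = 220.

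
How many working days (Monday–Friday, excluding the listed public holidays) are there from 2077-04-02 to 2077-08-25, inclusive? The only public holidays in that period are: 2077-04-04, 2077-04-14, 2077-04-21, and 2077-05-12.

2077-04-02 is a Friday.
That's 146 days from start to end, counting both.
146 = 7 × 20 + 6, so there are 20 full weeks plus 6 extra days.
Each full week contributes 5 weekdays (Mon–Fri): 20 × 5 = 100.
The 6 extra days are Fri, Sat, Sun, Mon, Tue, Wed — 4 of them qualify.
Total: 100 + 4 = 104.
Holidays: 2077-04-04 (Sun); 2077-04-14 (Wed); 2077-04-21 (Wed); 2077-05-12 (Wed).
3 of the 4 holidays fall on weekdays; the rest are weekends and were already excluded.
Business days: 104 − 3 = 101.

101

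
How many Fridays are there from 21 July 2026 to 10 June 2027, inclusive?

21 July 2026 is a Tuesday.
That's 325 days from start to end, counting both.
325 = 7 × 46 + 3, so there are 46 full weeks plus 3 extra days.
Each full week contributes one Friday: 46 so far.
The 3 extra days are Tuesday, Wednesday, Thursday — none qualify.
Total: 46 + 0 = 46.

46 Fridays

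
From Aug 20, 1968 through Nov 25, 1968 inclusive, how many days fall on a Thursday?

14 Thursdays

Aug 20, 1968 is a Tuesday.
The range spans 98 days (inclusive of both endpoints).
98 = 7 × 14, so the span is exactly 14 full weeks.
Each full week contributes one Thursday: 14 so far.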